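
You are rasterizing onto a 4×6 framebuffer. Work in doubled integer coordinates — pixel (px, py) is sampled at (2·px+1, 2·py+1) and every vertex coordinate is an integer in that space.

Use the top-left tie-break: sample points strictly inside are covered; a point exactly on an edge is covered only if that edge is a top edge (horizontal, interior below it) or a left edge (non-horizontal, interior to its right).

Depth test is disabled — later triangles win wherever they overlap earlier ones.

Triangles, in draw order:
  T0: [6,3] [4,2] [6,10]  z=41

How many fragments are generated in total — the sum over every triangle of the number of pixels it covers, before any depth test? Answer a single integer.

T0:
  2·area = 14  (B↔C swapped to make it positive)
  edge (6, 3)→(6, 10): d=(0,7) right/bottom  bias=-1
  edge (6, 10)→(4, 2): d=(-2,-8) top-left  bias=+0
  edge (4, 2)→(6, 3): d=(2,1) right/bottom  bias=-1
    (2,1)@(5, 3): e=[7,6,1] → #
    (3,1)@(7, 3): e=[-7,22,-1] → ·
    (2,2)@(5, 5): e=[7,2,5] → #
    (3,2)@(7, 5): e=[-7,18,3] → ·
    (2,3)@(5, 7): e=[7,-2,9] → ·
  covered (2 px):
    · · · ·
    · · # ·
    · · # ·
    · · · ·
    · · · ·
    · · · ·

Final: 2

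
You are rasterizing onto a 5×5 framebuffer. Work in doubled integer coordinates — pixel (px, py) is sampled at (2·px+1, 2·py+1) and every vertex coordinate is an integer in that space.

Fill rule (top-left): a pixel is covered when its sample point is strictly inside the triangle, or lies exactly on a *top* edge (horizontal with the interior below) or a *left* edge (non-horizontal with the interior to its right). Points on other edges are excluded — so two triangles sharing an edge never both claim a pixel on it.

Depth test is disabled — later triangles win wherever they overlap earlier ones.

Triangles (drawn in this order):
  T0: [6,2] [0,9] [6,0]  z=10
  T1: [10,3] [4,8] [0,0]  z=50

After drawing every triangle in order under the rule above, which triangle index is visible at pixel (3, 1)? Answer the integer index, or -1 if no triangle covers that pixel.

T0:
  2·area = 12
  edge (6, 2)→(0, 9): d=(-6,7) right/bottom  bias=-1
  edge (0, 9)→(6, 0): d=(6,-9) top-left  bias=+0
  edge (6, 0)→(6, 2): d=(0,2) right/bottom  bias=-1
    (2,1)@(5, 3): e=[1,9,2] → X
    (3,1)@(7, 3): e=[-13,27,-2] → .
    (1,2)@(3, 5): e=[3,3,6] → X
    (2,2)@(5, 5): e=[-11,21,2] → .
    (1,3)@(3, 7): e=[-9,15,6] → .
  covered (2 px):
    . . . . .
    . . X . .
    . X . . .
    . . . . .
    . . . . .
T1:
  2·area = 68
  edge (10, 3)→(4, 8): d=(-6,5) right/bottom  bias=-1
  edge (4, 8)→(0, 0): d=(-4,-8) top-left  bias=+0
  edge (0, 0)→(10, 3): d=(10,3) right/bottom  bias=-1
    (0,0)@(1, 1): e=[57,4,7] → X
    (1,0)@(3, 1): e=[47,20,1] → X
    (2,0)@(5, 1): e=[37,36,-5] → .
    (0,1)@(1, 3): e=[45,-4,27] → .
    (1,1)@(3, 3): e=[35,12,21] → X
    (2,1)@(5, 3): e=[25,28,15] → X
    (3,1)@(7, 3): e=[15,44,9] → X
    (4,1)@(9, 3): e=[5,60,3] → X
    (1,2)@(3, 5): e=[23,4,41] → X
    (4,2)@(9, 5): e=[-7,52,23] → .
    (1,3)@(3, 7): e=[11,-4,61] → .
    (2,3)@(5, 7): e=[1,12,55] → X
  covered (10 px):
    X X . . .
    . X X X X
    . X X X .
    . . X . .
    . . . . .

Z-buffer (winner per pixel, '.' = empty):
  1 1 . . .
  . 1 1 1 1
  . 1 1 1 .
  . . 1 . .
  . . . . .

Result: 1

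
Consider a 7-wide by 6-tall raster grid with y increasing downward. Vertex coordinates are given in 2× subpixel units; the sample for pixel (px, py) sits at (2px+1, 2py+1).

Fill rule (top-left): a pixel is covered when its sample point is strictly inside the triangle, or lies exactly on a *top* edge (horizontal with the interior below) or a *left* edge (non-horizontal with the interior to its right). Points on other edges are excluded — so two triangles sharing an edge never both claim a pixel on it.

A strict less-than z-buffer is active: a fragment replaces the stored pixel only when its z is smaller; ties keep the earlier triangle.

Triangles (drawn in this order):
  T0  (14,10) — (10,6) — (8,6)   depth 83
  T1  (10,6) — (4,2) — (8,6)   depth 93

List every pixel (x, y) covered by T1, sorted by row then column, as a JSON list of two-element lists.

T0:
  2·area = 8  (B↔C swapped to make it positive)
  edge (14, 10)→(8, 6): d=(-6,-4) top-left  bias=+0
  edge (8, 6)→(10, 6): d=(2,0) top-left  bias=+0
  edge (10, 6)→(14, 10): d=(4,4) right/bottom  bias=-1
    (2,0)@(5, 1): e=[18,-10,0] → ·  [on edge]
    (3,1)@(7, 3): e=[14,-6,0] → ·  [on edge]
    (4,2)@(9, 5): e=[10,-2,0] → ·  [on edge]
    (5,3)@(11, 7): e=[6,2,0] → ·  [on edge]
    (6,4)@(13, 9): e=[2,6,0] → ·  [on edge]
  covered (0 px):
    · · · · · · ·
    · · · · · · ·
    · · · · · · ·
    · · · · · · ·
    · · · · · · ·
    · · · · · · ·
T1:
  2·area = 8  (B↔C swapped to make it positive)
  edge (10, 6)→(8, 6): d=(-2,0) right/bottom  bias=-1
  edge (8, 6)→(4, 2): d=(-4,-4) top-left  bias=+0
  edge (4, 2)→(10, 6): d=(6,4) right/bottom  bias=-1
    (1,0)@(3, 1): e=[10,0,-2] → ·  [on edge]
    (2,1)@(5, 3): e=[6,0,2] → #  [on edge]
    (3,1)@(7, 3): e=[6,8,-6] → ·
    (2,2)@(5, 5): e=[2,-8,14] → ·
    (3,2)@(7, 5): e=[2,0,6] → #  [on edge]
    (4,2)@(9, 5): e=[2,8,-2] → ·
    (3,3)@(7, 7): e=[-2,-8,18] → ·
    (4,3)@(9, 7): e=[-2,0,10] → ·  [on edge]
    (5,4)@(11, 9): e=[-6,0,14] → ·  [on edge]
    (6,5)@(13, 11): e=[-10,0,18] → ·  [on edge]
  covered (2 px):
    · · · · · · ·
    · · # · · · ·
    · · · # · · ·
    · · · · · · ·
    · · · · · · ·
    · · · · · · ·

Final: [[2,1],[3,2]]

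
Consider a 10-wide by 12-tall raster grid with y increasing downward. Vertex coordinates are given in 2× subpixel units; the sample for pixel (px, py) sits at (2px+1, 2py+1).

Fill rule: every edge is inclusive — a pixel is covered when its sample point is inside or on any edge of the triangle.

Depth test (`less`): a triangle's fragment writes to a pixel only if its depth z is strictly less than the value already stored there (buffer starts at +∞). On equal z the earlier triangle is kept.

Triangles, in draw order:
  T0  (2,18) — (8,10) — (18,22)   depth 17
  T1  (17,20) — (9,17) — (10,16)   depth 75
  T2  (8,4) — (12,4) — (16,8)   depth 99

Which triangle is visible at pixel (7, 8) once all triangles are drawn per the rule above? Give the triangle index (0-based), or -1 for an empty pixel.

T0:
  2·area = 152
  edge (2, 18)→(8, 10): d=(6,-8) inclusive
  edge (8, 10)→(18, 22): d=(10,12) inclusive
  edge (18, 22)→(2, 18): d=(-16,-4) inclusive
    (3,6)@(7, 13): e=[10,42,100] → █
    (4,6)@(9, 13): e=[26,18,108] → █
    (5,6)@(11, 13): e=[42,-6,116] → ·
    (2,7)@(5, 15): e=[6,86,60] → █
    (5,7)@(11, 15): e=[54,14,84] → █
    (6,7)@(13, 15): e=[70,-10,92] → ·
    (1,8)@(3, 17): e=[2,130,20] → █
    (6,8)@(13, 17): e=[82,10,60] → █
    (7,8)@(15, 17): e=[98,-14,68] → ·
    (1,9)@(3, 19): e=[14,150,-12] → ·
    (2,9)@(5, 19): e=[30,126,-4] → ·
    (3,9)@(7, 19): e=[46,102,4] → █
  covered (19 px):
    · · · · · · · · · ·
    · · · · · · · · · ·
    · · · · · · · · · ·
    · · · · · · · · · ·
    · · · · · · · · · ·
    · · · · · · · · · ·
    · · · █ █ · · · · ·
    · · █ █ █ █ · · · ·
    · █ █ █ █ █ █ · · ·
    · · · █ █ █ █ █ · ·
    · · · · · · · █ █ ·
    · · · · · · · · · ·
T1:
  2·area = 11
  edge (17, 20)→(9, 17): d=(-8,-3) inclusive
  edge (9, 17)→(10, 16): d=(1,-1) inclusive
  edge (10, 16)→(17, 20): d=(7,4) inclusive
    (9,3)@(19, 7): e=[110,0,-99] → ·  [on edge]
    (8,4)@(17, 9): e=[88,0,-77] → ·  [on edge]
    (7,5)@(15, 11): e=[66,0,-55] → ·  [on edge]
    (6,6)@(13, 13): e=[44,0,-33] → ·  [on edge]
    (5,7)@(11, 15): e=[22,0,-11] → ·  [on edge]
    (4,8)@(9, 17): e=[0,0,11] → █  [on edge]
    (5,8)@(11, 17): e=[6,2,3] → █
    (6,8)@(13, 17): e=[12,4,-5] → ·
    (3,9)@(7, 19): e=[-22,0,33] → ·  [on edge]
    (4,9)@(9, 19): e=[-16,2,25] → ·
    (5,9)@(11, 19): e=[-10,4,17] → ·
    (7,9)@(15, 19): e=[2,8,1] → █
    (2,10)@(5, 21): e=[-44,0,55] → ·  [on edge]
    (1,11)@(3, 23): e=[-66,0,77] → ·  [on edge]
  covered (3 px):
    · · · · · · · · · ·
    · · · · · · · · · ·
    · · · · · · · · · ·
    · · · · · · · · · ·
    · · · · · · · · · ·
    · · · · · · · · · ·
    · · · · · · · · · ·
    · · · · · · · · · ·
    · · · · █ █ · · · ·
    · · · · · · · █ · ·
    · · · · · · · · · ·
    · · · · · · · · · ·
T2:
  2·area = 16
  edge (8, 4)→(12, 4): d=(4,0) inclusive
  edge (12, 4)→(16, 8): d=(4,4) inclusive
  edge (16, 8)→(8, 4): d=(-8,-4) inclusive
    (4,0)@(9, 1): e=[-12,0,28] → ·  [on edge]
    (5,1)@(11, 3): e=[-4,0,20] → ·  [on edge]
    (5,2)@(11, 5): e=[4,8,4] → █
    (6,2)@(13, 5): e=[4,0,12] → █  [on edge]
    (7,2)@(15, 5): e=[4,-8,20] → ·
    (5,3)@(11, 7): e=[12,16,-12] → ·
    (6,3)@(13, 7): e=[12,8,-4] → ·
    (7,3)@(15, 7): e=[12,0,4] → █  [on edge]
    (8,3)@(17, 7): e=[12,-8,12] → ·
    (7,4)@(15, 9): e=[20,8,-12] → ·
    (8,4)@(17, 9): e=[20,0,-4] → ·  [on edge]
    (9,5)@(19, 11): e=[28,0,-12] → ·  [on edge]
  covered (3 px):
    · · · · · · · · · ·
    · · · · · · · · · ·
    · · · · · █ █ · · ·
    · · · · · · · █ · ·
    · · · · · · · · · ·
    · · · · · · · · · ·
    · · · · · · · · · ·
    · · · · · · · · · ·
    · · · · · · · · · ·
    · · · · · · · · · ·
    · · · · · · · · · ·
    · · · · · · · · · ·

Z-buffer (winner per pixel, '.' = empty):
  . . . . . . . . . .
  . . . . . . . . . .
  . . . . . 2 2 . . .
  . . . . . . . 2 . .
  . . . . . . . . . .
  . . . . . . . . . .
  . . . 0 0 . . . . .
  . . 0 0 0 0 . . . .
  . 0 0 0 0 0 0 . . .
  . . . 0 0 0 0 0 . .
  . . . . . . . 0 0 .
  . . . . . . . . . .

Result: -1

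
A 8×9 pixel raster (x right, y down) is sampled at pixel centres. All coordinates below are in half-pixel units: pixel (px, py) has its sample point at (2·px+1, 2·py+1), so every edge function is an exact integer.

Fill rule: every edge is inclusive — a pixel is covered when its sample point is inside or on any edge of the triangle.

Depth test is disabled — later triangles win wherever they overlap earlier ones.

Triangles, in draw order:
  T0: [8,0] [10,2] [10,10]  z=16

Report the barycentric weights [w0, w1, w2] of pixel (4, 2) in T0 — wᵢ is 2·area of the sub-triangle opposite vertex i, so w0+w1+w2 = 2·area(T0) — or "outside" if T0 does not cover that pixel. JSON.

T0:
  2·area = 16
  edge (8, 0)→(10, 2): d=(2,2) inclusive
  edge (10, 2)→(10, 10): d=(0,8) inclusive
  edge (10, 10)→(8, 0): d=(-2,-10) inclusive
    (4,0)@(9, 1): e=[0,8,8] → X  [on edge]
    (5,0)@(11, 1): e=[-4,-8,28] → .
    (4,1)@(9, 3): e=[4,8,4] → X
    (5,1)@(11, 3): e=[0,-8,24] → .  [on edge]
    (4,2)@(9, 5): e=[8,8,0] → X  [on edge]
    (5,2)@(11, 5): e=[4,-8,20] → .
    (6,2)@(13, 5): e=[0,-24,40] → .  [on edge]
    (4,3)@(9, 7): e=[12,8,-4] → .
    (7,3)@(15, 7): e=[0,-40,56] → .  [on edge]
    (5,7)@(11, 15): e=[24,-8,0] → .  [on edge]
  covered (3 px):
    . . . . X . . .
    . . . . X . . .
    . . . . X . . .
    . . . . . . . .
    . . . . . . . .
    . . . . . . . .
    . . . . . . . .
    . . . . . . . .
    . . . . . . . .

Result: [8,0,8]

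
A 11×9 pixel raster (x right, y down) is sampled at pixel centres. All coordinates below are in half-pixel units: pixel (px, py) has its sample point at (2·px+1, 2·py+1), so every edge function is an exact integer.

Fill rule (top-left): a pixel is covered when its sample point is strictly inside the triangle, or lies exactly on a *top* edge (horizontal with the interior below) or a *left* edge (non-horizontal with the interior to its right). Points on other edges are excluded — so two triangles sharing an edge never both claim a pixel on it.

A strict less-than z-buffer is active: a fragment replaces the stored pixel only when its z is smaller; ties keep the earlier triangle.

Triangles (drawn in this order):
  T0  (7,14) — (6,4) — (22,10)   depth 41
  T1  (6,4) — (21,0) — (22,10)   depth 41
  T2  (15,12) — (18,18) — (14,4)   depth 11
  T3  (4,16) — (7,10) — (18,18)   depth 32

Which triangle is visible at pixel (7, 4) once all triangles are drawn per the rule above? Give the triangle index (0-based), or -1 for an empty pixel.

T0:
  2·area = 154
  edge (7, 14)→(6, 4): d=(-1,-10) top-left  bias=+0
  edge (6, 4)→(22, 10): d=(16,6) right/bottom  bias=-1
  edge (22, 10)→(7, 14): d=(-15,4) right/bottom  bias=-1
    (3,2)@(7, 5): e=[9,10,135] → #
    (4,2)@(9, 5): e=[29,-2,127] → ·
    (3,3)@(7, 7): e=[7,42,105] → #
    (4,3)@(9, 7): e=[27,30,97] → #
    (5,3)@(11, 7): e=[47,18,89] → #
    (6,3)@(13, 7): e=[67,6,81] → #
    (7,3)@(15, 7): e=[87,-6,73] → ·
    (3,4)@(7, 9): e=[5,74,75] → #
    (7,4)@(15, 9): e=[85,26,43] → #
    (8,4)@(17, 9): e=[105,14,35] → #
    (9,4)@(19, 9): e=[125,2,27] → #
    (10,4)@(21, 9): e=[145,-10,19] → ·
  covered (20 px):
    · · · · · · · · · · ·
    · · · · · · · · · · ·
    · · · # · · · · · · ·
    · · · # # # # · · · ·
    · · · # # # # # # # ·
    · · · # # # # # # · ·
    · · · # # · · · · · ·
    · · · · · · · · · · ·
    · · · · · · · · · · ·
T1:
  2·area = 154
  edge (6, 4)→(21, 0): d=(15,-4) top-left  bias=+0
  edge (21, 0)→(22, 10): d=(1,10) right/bottom  bias=-1
  edge (22, 10)→(6, 4): d=(-16,-6) top-left  bias=+0
    (9,0)@(19, 1): e=[7,21,126] → #
    (10,0)@(21, 1): e=[15,1,138] → #
    (5,1)@(11, 3): e=[5,103,46] → #
    (6,1)@(13, 3): e=[13,83,58] → #
    (7,1)@(15, 3): e=[21,63,70] → #
    (8,1)@(17, 3): e=[29,43,82] → #
    (4,2)@(9, 5): e=[27,125,2] → #
    (4,3)@(9, 7): e=[57,127,-30] → ·
    (5,3)@(11, 7): e=[65,107,-18] → ·
    (6,3)@(13, 7): e=[73,87,-6] → ·
    (7,3)@(15, 7): e=[81,67,6] → #
    (7,4)@(15, 9): e=[111,69,-26] → ·
  covered (20 px):
    · · · · · · · · · # #
    · · · · · # # # # # #
    · · · · # # # # # # #
    · · · · · · · # # # #
    · · · · · · · · · · #
    · · · · · · · · · · ·
    · · · · · · · · · · ·
    · · · · · · · · · · ·
    · · · · · · · · · · ·
T2:
  2·area = 18  (B↔C swapped to make it positive)
  edge (15, 12)→(14, 4): d=(-1,-8) top-left  bias=+0
  edge (14, 4)→(18, 18): d=(4,14) right/bottom  bias=-1
  edge (18, 18)→(15, 12): d=(-3,-6) top-left  bias=+0
    (7,4)@(15, 9): e=[3,6,9] → #
    (8,4)@(17, 9): e=[19,-22,21] → ·
    (7,5)@(15, 11): e=[1,14,3] → #
    (8,5)@(17, 11): e=[17,-14,15] → ·
    (7,6)@(15, 13): e=[-1,22,-3] → ·
    (8,7)@(17, 15): e=[13,2,3] → #
    (9,7)@(19, 15): e=[29,-26,15] → ·
    (8,8)@(17, 17): e=[11,10,-3] → ·
  covered (3 px):
    · · · · · · · · · · ·
    · · · · · · · · · · ·
    · · · · · · · · · · ·
    · · · · · · · · · · ·
    · · · · · · · # · · ·
    · · · · · · · # · · ·
    · · · · · · · · · · ·
    · · · · · · · · # · ·
    · · · · · · · · · · ·
T3:
  2·area = 90
  edge (4, 16)→(7, 10): d=(3,-6) top-left  bias=+0
  edge (7, 10)→(18, 18): d=(11,8) right/bottom  bias=-1
  edge (18, 18)→(4, 16): d=(-14,-2) top-left  bias=+0
    (3,5)@(7, 11): e=[3,11,76] → #
    (4,5)@(9, 11): e=[15,-5,80] → ·
    (3,6)@(7, 13): e=[9,33,48] → #
    (4,6)@(9, 13): e=[21,17,52] → #
    (5,6)@(11, 13): e=[33,1,56] → #
    (6,6)@(13, 13): e=[45,-15,60] → ·
    (2,7)@(5, 15): e=[3,71,16] → #
    (6,7)@(13, 15): e=[51,7,32] → #
    (7,7)@(15, 15): e=[63,-9,36] → ·
    (2,8)@(5, 17): e=[9,93,-12] → ·
    (3,8)@(7, 17): e=[21,77,-8] → ·
    (4,8)@(9, 17): e=[33,61,-4] → ·
    (5,8)@(11, 17): e=[45,45,0] → #  [on edge]
  covered (12 px):
    · · · · · · · · · · ·
    · · · · · · · · · · ·
    · · · · · · · · · · ·
    · · · · · · · · · · ·
    · · · · · · · · · · ·
    · · · # · · · · · · ·
    · · · # # # · · · · ·
    · · # # # # # · · · ·
    · · · · · # # # · · ·

Z-buffer (winner per pixel, '.' = empty):
  . . . . . . . . . 1 1
  . . . . . 1 1 1 1 1 1
  . . . 0 1 1 1 1 1 1 1
  . . . 0 0 0 0 1 1 1 1
  . . . 0 0 0 0 2 0 0 1
  . . . 3 0 0 0 2 0 . .
  . . . 3 3 3 . . . . .
  . . 3 3 3 3 3 . 2 . .
  . . . . . 3 3 3 . . .

Answer: 2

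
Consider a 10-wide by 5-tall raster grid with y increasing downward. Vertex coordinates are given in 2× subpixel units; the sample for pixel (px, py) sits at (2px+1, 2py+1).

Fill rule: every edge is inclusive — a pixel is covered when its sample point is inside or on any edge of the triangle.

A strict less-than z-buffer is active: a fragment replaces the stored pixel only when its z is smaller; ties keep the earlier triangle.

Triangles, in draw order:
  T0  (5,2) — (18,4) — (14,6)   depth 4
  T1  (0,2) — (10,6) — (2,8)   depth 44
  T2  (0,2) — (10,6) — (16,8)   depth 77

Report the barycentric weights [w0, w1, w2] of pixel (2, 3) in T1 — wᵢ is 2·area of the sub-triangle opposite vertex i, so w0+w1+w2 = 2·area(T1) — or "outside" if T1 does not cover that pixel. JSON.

T0:
  2·area = 34
  edge (5, 2)→(18, 4): d=(13,2) inclusive
  edge (18, 4)→(14, 6): d=(-4,2) inclusive
  edge (14, 6)→(5, 2): d=(-9,-4) inclusive
    (4,1)@(9, 3): e=[5,22,7] → X
    (5,1)@(11, 3): e=[1,18,15] → X
    (6,1)@(13, 3): e=[-3,14,23] → .
    (4,2)@(9, 5): e=[31,14,-11] → .
    (5,2)@(11, 5): e=[27,10,-3] → .
    (6,2)@(13, 5): e=[23,6,5] → X
    (7,2)@(15, 5): e=[19,2,13] → X
    (8,2)@(17, 5): e=[15,-2,21] → .
    (6,3)@(13, 7): e=[49,-2,-13] → .
    (7,3)@(15, 7): e=[45,-6,-5] → .
  covered (4 px):
    . . . . . . . . . .
    . . . . X X . . . .
    . . . . . . X X . .
    . . . . . . . . . .
    . . . . . . . . . .
T1:
  2·area = 52
  edge (0, 2)→(10, 6): d=(10,4) inclusive
  edge (10, 6)→(2, 8): d=(-8,2) inclusive
  edge (2, 8)→(0, 2): d=(-2,-6) inclusive
    (0,1)@(1, 3): e=[6,42,4] → X
    (1,1)@(3, 3): e=[-2,38,16] → .
    (0,2)@(1, 5): e=[26,26,0] → X  [on edge]
    (1,2)@(3, 5): e=[18,22,12] → X
    (2,2)@(5, 5): e=[10,18,24] → X
    (3,2)@(7, 5): e=[2,14,36] → X
    (4,2)@(9, 5): e=[-6,10,48] → .
    (0,3)@(1, 7): e=[46,10,-4] → .
    (1,3)@(3, 7): e=[38,6,8] → X
    (3,3)@(7, 7): e=[22,-2,32] → .
    (1,4)@(3, 9): e=[58,-10,4] → .
    (2,4)@(5, 9): e=[50,-14,16] → .
  covered (7 px):
    . . . . . . . . . .
    X . . . . . . . . .
    X X X X . . . . . .
    . X X . . . . . . .
    . . . . . . . . . .
T2:
  2·area = 4  (B↔C swapped to make it positive)
  edge (0, 2)→(16, 8): d=(16,6) inclusive
  edge (16, 8)→(10, 6): d=(-6,-2) inclusive
  edge (10, 6)→(0, 2): d=(-10,-4) inclusive
    (0,1)@(1, 3): e=[10,0,-6] → .  [on edge]
    (3,2)@(7, 5): e=[6,0,-2] → .  [on edge]
    (6,3)@(13, 7): e=[2,0,2] → X  [on edge]
    (7,3)@(15, 7): e=[-10,4,10] → .
    (6,4)@(13, 9): e=[34,-12,-18] → .
    (9,4)@(19, 9): e=[-2,0,6] → .  [on edge]
  covered (1 px):
    . . . . . . . . . .
    . . . . . . . . . .
    . . . . . . . . . .
    . . . . . . X . . .
    . . . . . . . . . .

Final: [2,20,30]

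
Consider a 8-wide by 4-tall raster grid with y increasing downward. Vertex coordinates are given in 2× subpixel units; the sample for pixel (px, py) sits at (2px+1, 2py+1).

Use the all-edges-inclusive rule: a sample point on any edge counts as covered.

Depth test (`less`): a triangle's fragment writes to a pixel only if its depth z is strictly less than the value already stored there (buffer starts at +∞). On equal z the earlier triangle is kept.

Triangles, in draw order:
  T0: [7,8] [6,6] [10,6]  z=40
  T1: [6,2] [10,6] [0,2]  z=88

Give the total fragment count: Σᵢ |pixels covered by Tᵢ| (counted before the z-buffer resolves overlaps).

T0:
  2·area = 8
  edge (7, 8)→(6, 6): d=(-1,-2) inclusive
  edge (6, 6)→(10, 6): d=(4,0) inclusive
  edge (10, 6)→(7, 8): d=(-3,2) inclusive
    (3,3)@(7, 7): e=[1,4,3] → █
    (4,3)@(9, 7): e=[5,4,-1] → ·
  covered (1 px):
    · · · · · · · ·
    · · · · · · · ·
    · · · · · · · ·
    · · · █ · · · ·
T1:
  2·area = 24
  edge (6, 2)→(10, 6): d=(4,4) inclusive
  edge (10, 6)→(0, 2): d=(-10,-4) inclusive
  edge (0, 2)→(6, 2): d=(6,0) inclusive
    (2,0)@(5, 1): e=[0,30,-6] → ·  [on edge]
    (1,1)@(3, 3): e=[16,2,6] → █
    (2,1)@(5, 3): e=[8,10,6] → █
    (3,1)@(7, 3): e=[0,18,6] → █  [on edge]
    (4,1)@(9, 3): e=[-8,26,6] → ·
    (1,2)@(3, 5): e=[24,-18,18] → ·
    (2,2)@(5, 5): e=[16,-10,18] → ·
    (3,2)@(7, 5): e=[8,-2,18] → ·
    (4,2)@(9, 5): e=[0,6,18] → █  [on edge]
    (5,2)@(11, 5): e=[-8,14,18] → ·
    (4,3)@(9, 7): e=[8,-14,30] → ·
    (5,3)@(11, 7): e=[0,-6,30] → ·  [on edge]
  covered (4 px):
    · · · · · · · ·
    · █ █ █ · · · ·
    · · · · █ · · ·
    · · · · · · · ·

Result: 5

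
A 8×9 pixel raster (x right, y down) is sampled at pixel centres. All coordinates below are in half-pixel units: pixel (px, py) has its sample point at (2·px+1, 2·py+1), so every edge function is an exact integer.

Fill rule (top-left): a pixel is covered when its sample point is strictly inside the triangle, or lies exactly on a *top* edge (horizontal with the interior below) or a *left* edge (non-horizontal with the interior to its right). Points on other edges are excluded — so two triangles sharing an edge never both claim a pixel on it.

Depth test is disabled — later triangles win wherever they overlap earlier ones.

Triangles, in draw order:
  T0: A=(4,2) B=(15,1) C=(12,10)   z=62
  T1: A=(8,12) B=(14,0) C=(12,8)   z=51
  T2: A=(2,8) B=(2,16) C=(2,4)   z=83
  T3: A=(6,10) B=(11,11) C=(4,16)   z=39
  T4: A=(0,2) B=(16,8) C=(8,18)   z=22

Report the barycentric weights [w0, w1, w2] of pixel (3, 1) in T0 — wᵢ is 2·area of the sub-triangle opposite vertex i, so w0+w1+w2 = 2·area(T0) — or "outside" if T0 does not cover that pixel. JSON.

T0:
  2·area = 96
  edge (4, 2)→(15, 1): d=(11,-1) top-left  bias=+0
  edge (15, 1)→(12, 10): d=(-3,9) right/bottom  bias=-1
  edge (12, 10)→(4, 2): d=(-8,-8) top-left  bias=+0
    (1,0)@(3, 1): e=[-12,108,0] → ·  [on edge]
    (7,0)@(15, 1): e=[0,0,96] → ·  [on edge]
    (2,1)@(5, 3): e=[12,84,0] → █  [on edge]
    (3,1)@(7, 3): e=[14,66,16] → █
    (4,1)@(9, 3): e=[16,48,32] → █
    (5,1)@(11, 3): e=[18,30,48] → █
    (6,1)@(13, 3): e=[20,12,64] → █
    (7,1)@(15, 3): e=[22,-6,80] → ·
    (2,2)@(5, 5): e=[34,78,-16] → ·
    (3,2)@(7, 5): e=[36,60,0] → █  [on edge]
    (7,2)@(15, 5): e=[44,-12,64] → ·
    (3,3)@(7, 7): e=[58,54,-16] → ·
    (4,3)@(9, 7): e=[60,36,0] → █  [on edge]
    (6,3)@(13, 7): e=[64,0,32] → ·  [on edge]
    (5,4)@(11, 9): e=[84,12,0] → █  [on edge]
    (6,5)@(13, 11): e=[108,-12,0] → ·  [on edge]
    (5,6)@(11, 13): e=[128,0,-32] → ·  [on edge]
    (7,6)@(15, 13): e=[132,-36,0] → ·  [on edge]
  covered (12 px):
    · · · · · · · ·
    · · █ █ █ █ █ ·
    · · · █ █ █ █ ·
    · · · · █ █ · ·
    · · · · · █ · ·
    · · · · · · · ·
    · · · · · · · ·
    · · · · · · · ·
    · · · · · · · ·
T1:
  2·area = 24
  edge (8, 12)→(14, 0): d=(6,-12) top-left  bias=+0
  edge (14, 0)→(12, 8): d=(-2,8) right/bottom  bias=-1
  edge (12, 8)→(8, 12): d=(-4,4) right/bottom  bias=-1
    (6,1)@(13, 3): e=[6,2,16] → █
    (7,1)@(15, 3): e=[30,-14,8] → ·
    (6,2)@(13, 5): e=[18,-2,8] → ·
    (7,2)@(15, 5): e=[42,-18,0] → ·  [on edge]
    (5,3)@(11, 7): e=[6,10,8] → █
    (6,3)@(13, 7): e=[30,-6,0] → ·  [on edge]
    (5,4)@(11, 9): e=[18,6,0] → ·  [on edge]
    (4,5)@(9, 11): e=[6,18,0] → ·  [on edge]
    (3,6)@(7, 13): e=[-6,30,0] → ·  [on edge]
    (2,7)@(5, 15): e=[-18,42,0] → ·  [on edge]
    (1,8)@(3, 17): e=[-30,54,0] → ·  [on edge]
  covered (2 px):
    · · · · · · · ·
    · · · · · · █ ·
    · · · · · · · ·
    · · · · · █ · ·
    · · · · · · · ·
    · · · · · · · ·
    · · · · · · · ·
    · · · · · · · ·
    · · · · · · · ·
T2:
  degenerate (2·area = 0) — covers nothing
T3:
  2·area = 32
  edge (6, 10)→(11, 11): d=(5,1) right/bottom  bias=-1
  edge (11, 11)→(4, 16): d=(-7,5) right/bottom  bias=-1
  edge (4, 16)→(6, 10): d=(2,-6) top-left  bias=+0
    (4,0)@(9, 1): e=[-48,80,0] → ·  [on edge]
    (3,3)@(7, 7): e=[-16,48,0] → ·  [on edge]
    (0,4)@(1, 9): e=[0,64,-32] → ·  [on edge]
    (3,5)@(7, 11): e=[4,20,8] → █
    (4,5)@(9, 11): e=[2,10,20] → █
    (5,5)@(11, 11): e=[0,0,32] → ·  [on edge]
    (2,6)@(5, 13): e=[16,16,0] → █  [on edge]
    (4,6)@(9, 13): e=[12,-4,24] → ·
    (2,7)@(5, 15): e=[26,2,4] → █
    (3,7)@(7, 15): e=[24,-8,16] → ·
    (2,8)@(5, 17): e=[36,-12,8] → ·
  covered (5 px):
    · · · · · · · ·
    · · · · · · · ·
    · · · · · · · ·
    · · · · · · · ·
    · · · · · · · ·
    · · · █ █ · · ·
    · · █ █ · · · ·
    · · █ · · · · ·
    · · · · · · · ·
T4:
  2·area = 208
  edge (0, 2)→(16, 8): d=(16,6) right/bottom  bias=-1
  edge (16, 8)→(8, 18): d=(-8,10) right/bottom  bias=-1
  edge (8, 18)→(0, 2): d=(-8,-16) top-left  bias=+0
    (0,1)@(1, 3): e=[10,190,8] → █
    (1,1)@(3, 3): e=[-2,170,40] → ·
    (0,2)@(1, 5): e=[42,174,-8] → ·
    (1,2)@(3, 5): e=[30,154,24] → █
    (2,2)@(5, 5): e=[18,134,56] → █
    (3,2)@(7, 5): e=[6,114,88] → █
    (4,2)@(9, 5): e=[-6,94,120] → ·
    (1,3)@(3, 7): e=[62,138,8] → █
    (4,3)@(9, 7): e=[26,78,104] → █
    (5,3)@(11, 7): e=[14,58,136] → █
    (6,3)@(13, 7): e=[2,38,168] → █
    (7,3)@(15, 7): e=[-10,18,200] → ·
  covered (26 px):
    · · · · · · · ·
    █ · · · · · · ·
    · █ █ █ · · · ·
    · █ █ █ █ █ █ ·
    · · █ █ █ █ █ █
    · · █ █ █ █ █ ·
    · · · █ █ █ · ·
    · · · █ █ · · ·
    · · · · · · · ·

Final: [66,16,14]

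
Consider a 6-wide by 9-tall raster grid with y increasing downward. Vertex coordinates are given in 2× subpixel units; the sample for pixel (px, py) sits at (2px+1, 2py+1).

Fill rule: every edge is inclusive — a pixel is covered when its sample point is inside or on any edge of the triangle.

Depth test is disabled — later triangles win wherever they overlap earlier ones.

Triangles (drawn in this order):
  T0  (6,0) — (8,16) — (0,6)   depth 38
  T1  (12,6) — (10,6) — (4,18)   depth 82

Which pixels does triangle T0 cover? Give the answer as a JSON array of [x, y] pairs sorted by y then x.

T0:
  2·area = 108
  edge (6, 0)→(8, 16): d=(2,16) inclusive
  edge (8, 16)→(0, 6): d=(-8,-10) inclusive
  edge (0, 6)→(6, 0): d=(6,-6) inclusive
    (2,0)@(5, 1): e=[18,90,0] → X  [on edge]
    (3,0)@(7, 1): e=[-14,110,12] → .
    (1,1)@(3, 3): e=[54,54,0] → X  [on edge]
    (3,1)@(7, 3): e=[-10,94,24] → .
    (0,2)@(1, 5): e=[90,18,0] → X  [on edge]
    (3,2)@(7, 5): e=[-6,78,36] → .
    (0,3)@(1, 7): e=[94,2,12] → X
    (3,3)@(7, 7): e=[-2,62,48] → .
    (0,4)@(1, 9): e=[98,-14,24] → .
    (1,4)@(3, 9): e=[66,6,36] → X
    (3,4)@(7, 9): e=[2,46,60] → X
    (4,4)@(9, 9): e=[-30,66,72] → .
  covered (15 px):
    . . X . . .
    . X X . . .
    X X X . . .
    X X X . . .
    . X X X . .
    . . X X . .
    . . . X . .
    . . . . . .
    . . . . . .
T1:
  2·area = 24  (B↔C swapped to make it positive)
  edge (12, 6)→(4, 18): d=(-8,12) inclusive
  edge (4, 18)→(10, 6): d=(6,-12) inclusive
  edge (10, 6)→(12, 6): d=(2,0) inclusive
    (5,3)@(11, 7): e=[4,18,2] → X
    (4,4)@(9, 9): e=[12,6,6] → X
    (5,4)@(11, 9): e=[-12,30,6] → .
    (4,5)@(9, 11): e=[-4,18,10] → .
    (3,6)@(7, 13): e=[4,6,14] → X
    (4,6)@(9, 13): e=[-20,30,14] → .
    (3,7)@(7, 15): e=[-12,18,18] → .
  covered (3 px):
    . . . . . .
    . . . . . .
    . . . . . .
    . . . . . X
    . . . . X .
    . . . . . .
    . . . X . .
    . . . . . .
    . . . . . .

Result: [[2,0],[1,1],[2,1],[0,2],[1,2],[2,2],[0,3],[1,3],[2,3],[1,4],[2,4],[3,4],[2,5],[3,5],[3,6]]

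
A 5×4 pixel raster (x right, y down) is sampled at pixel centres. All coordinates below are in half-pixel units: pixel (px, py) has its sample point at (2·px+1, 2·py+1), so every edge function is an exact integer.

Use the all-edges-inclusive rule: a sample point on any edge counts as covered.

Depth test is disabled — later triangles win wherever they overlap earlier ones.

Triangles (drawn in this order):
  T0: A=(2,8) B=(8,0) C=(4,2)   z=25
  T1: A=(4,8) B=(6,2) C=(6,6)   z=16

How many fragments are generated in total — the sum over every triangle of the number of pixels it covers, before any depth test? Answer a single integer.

T0:
  2·area = 20  (B↔C swapped to make it positive)
  edge (2, 8)→(4, 2): d=(2,-6) inclusive
  edge (4, 2)→(8, 0): d=(4,-2) inclusive
  edge (8, 0)→(2, 8): d=(-6,8) inclusive
    (3,0)@(7, 1): e=[16,2,2] → █
    (4,0)@(9, 1): e=[28,6,-14] → ·
    (2,1)@(5, 3): e=[8,6,6] → █
    (3,1)@(7, 3): e=[20,10,-10] → ·
    (1,2)@(3, 5): e=[0,10,10] → █  [on edge]
    (2,2)@(5, 5): e=[12,14,-6] → ·
    (1,3)@(3, 7): e=[4,18,-2] → ·
  covered (3 px):
    · · · █ ·
    · · █ · ·
    · █ · · ·
    · · · · ·
T1:
  2·area = 8
  edge (4, 8)→(6, 2): d=(2,-6) inclusive
  edge (6, 2)→(6, 6): d=(0,4) inclusive
  edge (6, 6)→(4, 8): d=(-2,2) inclusive
    (4,1)@(9, 3): e=[20,-12,0] → ·  [on edge]
    (2,2)@(5, 5): e=[0,4,4] → █  [on edge]
    (3,2)@(7, 5): e=[12,-4,0] → ·  [on edge]
    (2,3)@(5, 7): e=[4,4,0] → █  [on edge]
    (3,3)@(7, 7): e=[16,-4,-4] → ·
  covered (2 px):
    · · · · ·
    · · · · ·
    · · █ · ·
    · · █ · ·

Final: 5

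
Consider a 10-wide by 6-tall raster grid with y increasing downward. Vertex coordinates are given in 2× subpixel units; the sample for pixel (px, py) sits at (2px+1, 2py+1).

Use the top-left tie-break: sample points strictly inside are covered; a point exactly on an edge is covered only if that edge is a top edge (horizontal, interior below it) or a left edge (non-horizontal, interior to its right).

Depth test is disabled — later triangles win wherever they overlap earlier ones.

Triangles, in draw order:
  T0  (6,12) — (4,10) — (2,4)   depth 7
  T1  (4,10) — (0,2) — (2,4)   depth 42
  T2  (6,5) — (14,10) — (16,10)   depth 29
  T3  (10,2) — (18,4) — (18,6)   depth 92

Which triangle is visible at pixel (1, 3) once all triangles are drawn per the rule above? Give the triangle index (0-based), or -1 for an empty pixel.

T0:
  2·area = 8
  edge (6, 12)→(4, 10): d=(-2,-2) top-left  bias=+0
  edge (4, 10)→(2, 4): d=(-2,-6) top-left  bias=+0
  edge (2, 4)→(6, 12): d=(4,8) right/bottom  bias=-1
    (0,0)@(1, 1): e=[12,0,-4] → .  [on edge]
    (0,3)@(1, 7): e=[0,-12,20] → .  [on edge]
    (1,3)@(3, 7): e=[4,0,4] → X  [on edge]
    (2,3)@(5, 7): e=[8,12,-12] → .
    (1,4)@(3, 9): e=[0,-4,12] → .  [on edge]
    (2,5)@(5, 11): e=[0,4,4] → X  [on edge]
    (3,5)@(7, 11): e=[4,16,-12] → .
  covered (2 px):
    . . . . . . . . . .
    . . . . . . . . . .
    . . . . . . . . . .
    . X . . . . . . . .
    . . . . . . . . . .
    . . X . . . . . . .
T1:
  2·area = 8
  edge (4, 10)→(0, 2): d=(-4,-8) top-left  bias=+0
  edge (0, 2)→(2, 4): d=(2,2) right/bottom  bias=-1
  edge (2, 4)→(4, 10): d=(2,6) right/bottom  bias=-1
    (0,0)@(1, 1): e=[12,-4,0] → .  [on edge]
    (0,1)@(1, 3): e=[4,0,4] → .  [on edge]
    (1,2)@(3, 5): e=[12,0,-4] → .  [on edge]
    (1,3)@(3, 7): e=[4,4,0] → .  [on edge]
    (2,3)@(5, 7): e=[20,0,-12] → .  [on edge]
    (3,4)@(7, 9): e=[28,0,-20] → .  [on edge]
    (4,5)@(9, 11): e=[36,0,-28] → .  [on edge]
  covered (0 px):
    . . . . . . . . . .
    . . . . . . . . . .
    . . . . . . . . . .
    . . . . . . . . . .
    . . . . . . . . . .
    . . . . . . . . . .
T2:
  2·area = 10  (B↔C swapped to make it positive)
  edge (6, 5)→(16, 10): d=(10,5) right/bottom  bias=-1
  edge (16, 10)→(14, 10): d=(-2,0) right/bottom  bias=-1
  edge (14, 10)→(6, 5): d=(-8,-5) top-left  bias=+0
    (6,4)@(13, 9): e=[5,2,3] → X
    (7,4)@(15, 9): e=[-5,2,13] → .
    (6,5)@(13, 11): e=[25,-2,-13] → .
  covered (1 px):
    . . . . . . . . . .
    . . . . . . . . . .
    . . . . . . . . . .
    . . . . . . . . . .
    . . . . . . X . . .
    . . . . . . . . . .
T3:
  2·area = 16
  edge (10, 2)→(18, 4): d=(8,2) right/bottom  bias=-1
  edge (18, 4)→(18, 6): d=(0,2) right/bottom  bias=-1
  edge (18, 6)→(10, 2): d=(-8,-4) top-left  bias=+0
    (6,1)@(13, 3): e=[2,10,4] → X
    (7,1)@(15, 3): e=[-2,6,12] → .
    (6,2)@(13, 5): e=[18,10,-12] → .
    (8,2)@(17, 5): e=[10,2,4] → X
    (9,2)@(19, 5): e=[6,-2,12] → .
    (8,3)@(17, 7): e=[26,2,-12] → .
  covered (2 px):
    . . . . . . . . . .
    . . . . . . X . . .
    . . . . . . . . X .
    . . . . . . . . . .
    . . . . . . . . . .
    . . . . . . . . . .

Z-buffer (winner per pixel, '.' = empty):
  . . . . . . . . . .
  . . . . . . 3 . . .
  . . . . . . . . 3 .
  . 0 . . . . . . . .
  . . . . . . 2 . . .
  . . 0 . . . . . . .

Final: 0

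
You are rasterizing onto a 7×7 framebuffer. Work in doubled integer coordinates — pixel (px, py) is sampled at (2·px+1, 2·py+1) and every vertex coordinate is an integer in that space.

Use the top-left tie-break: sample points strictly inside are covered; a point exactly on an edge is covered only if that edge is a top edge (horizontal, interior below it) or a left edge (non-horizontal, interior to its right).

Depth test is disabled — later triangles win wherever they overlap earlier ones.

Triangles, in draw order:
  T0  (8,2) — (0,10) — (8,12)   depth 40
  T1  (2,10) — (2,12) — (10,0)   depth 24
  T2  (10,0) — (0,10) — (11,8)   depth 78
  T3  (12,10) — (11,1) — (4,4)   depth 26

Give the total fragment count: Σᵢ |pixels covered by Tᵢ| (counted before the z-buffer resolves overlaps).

T0:
  2·area = 80  (B↔C swapped to make it positive)
  edge (8, 2)→(8, 12): d=(0,10) right/bottom  bias=-1
  edge (8, 12)→(0, 10): d=(-8,-2) top-left  bias=+0
  edge (0, 10)→(8, 2): d=(8,-8) top-left  bias=+0
    (4,0)@(9, 1): e=[-10,90,0] → .  [on edge]
    (3,1)@(7, 3): e=[10,70,0] → X  [on edge]
    (4,1)@(9, 3): e=[-10,74,16] → .
    (2,2)@(5, 5): e=[30,50,0] → X  [on edge]
    (4,2)@(9, 5): e=[-10,58,32] → .
    (1,3)@(3, 7): e=[50,30,0] → X  [on edge]
    (4,3)@(9, 7): e=[-10,42,48] → .
    (0,4)@(1, 9): e=[70,10,0] → X  [on edge]
    (4,4)@(9, 9): e=[-10,26,64] → .
    (0,5)@(1, 11): e=[70,-6,16] → .
    (1,5)@(3, 11): e=[50,-2,32] → .
    (2,5)@(5, 11): e=[30,2,48] → X
  covered (12 px):
    . . . . . . .
    . . . X . . .
    . . X X . . .
    . X X X . . .
    X X X X . . .
    . . X X . . .
    . . . . . . .
T1:
  2·area = 16  (B↔C swapped to make it positive)
  edge (2, 10)→(10, 0): d=(8,-10) top-left  bias=+0
  edge (10, 0)→(2, 12): d=(-8,12) right/bottom  bias=-1
  edge (2, 12)→(2, 10): d=(0,-2) top-left  bias=+0
    (2,3)@(5, 7): e=[6,4,6] → X
    (3,3)@(7, 7): e=[26,-20,10] → .
    (1,4)@(3, 9): e=[2,12,2] → X
    (2,4)@(5, 9): e=[22,-12,6] → .
    (1,5)@(3, 11): e=[18,-4,2] → .
  covered (2 px):
    . . . . . . .
    . . . . . . .
    . . . . . . .
    . . X . . . .
    . X . . . . .
    . . . . . . .
    . . . . . . .
T2:
  2·area = 90  (B↔C swapped to make it positive)
  edge (10, 0)→(11, 8): d=(1,8) right/bottom  bias=-1
  edge (11, 8)→(0, 10): d=(-11,2) right/bottom  bias=-1
  edge (0, 10)→(10, 0): d=(10,-10) top-left  bias=+0
    (4,0)@(9, 1): e=[9,81,0] → X  [on edge]
    (5,0)@(11, 1): e=[-7,77,20] → .
    (3,1)@(7, 3): e=[27,63,0] → X  [on edge]
    (5,1)@(11, 3): e=[-5,55,40] → .
    (2,2)@(5, 5): e=[45,45,0] → X  [on edge]
    (5,2)@(11, 5): e=[-3,33,60] → .
    (1,3)@(3, 7): e=[63,27,0] → X  [on edge]
    (5,3)@(11, 7): e=[-1,11,80] → .
    (0,4)@(1, 9): e=[81,9,0] → X  [on edge]
    (3,4)@(7, 9): e=[33,-3,60] → .
    (4,4)@(9, 9): e=[17,-7,80] → .
    (0,5)@(1, 11): e=[83,-13,20] → .
  covered (13 px):
    . . . . X . .
    . . . X X . .
    . . X X X . .
    . X X X X . .
    X X X . . . .
    . . . . . . .
    . . . . . . .
T3:
  2·area = 66  (B↔C swapped to make it positive)
  edge (12, 10)→(4, 4): d=(-8,-6) top-left  bias=+0
  edge (4, 4)→(11, 1): d=(7,-3) top-left  bias=+0
  edge (11, 1)→(12, 10): d=(1,9) right/bottom  bias=-1
    (5,0)@(11, 1): e=[66,0,0] → .  [on edge]
    (3,1)@(7, 3): e=[26,2,38] → X
    (4,1)@(9, 3): e=[38,8,20] → X
    (5,1)@(11, 3): e=[50,14,2] → X
    (6,1)@(13, 3): e=[62,20,-16] → .
    (3,2)@(7, 5): e=[10,16,40] → X
    (6,2)@(13, 5): e=[46,34,-14] → .
    (3,3)@(7, 7): e=[-6,30,42] → .
    (4,3)@(9, 7): e=[6,36,24] → X
    (6,3)@(13, 7): e=[30,48,-12] → .
    (4,4)@(9, 9): e=[-10,50,26] → .
    (5,4)@(11, 9): e=[2,56,8] → X
  covered (9 px):
    . . . . . . .
    . . . X X X .
    . . . X X X .
    . . . . X X .
    . . . . . X .
    . . . . . . .
    . . . . . . .

Answer: 36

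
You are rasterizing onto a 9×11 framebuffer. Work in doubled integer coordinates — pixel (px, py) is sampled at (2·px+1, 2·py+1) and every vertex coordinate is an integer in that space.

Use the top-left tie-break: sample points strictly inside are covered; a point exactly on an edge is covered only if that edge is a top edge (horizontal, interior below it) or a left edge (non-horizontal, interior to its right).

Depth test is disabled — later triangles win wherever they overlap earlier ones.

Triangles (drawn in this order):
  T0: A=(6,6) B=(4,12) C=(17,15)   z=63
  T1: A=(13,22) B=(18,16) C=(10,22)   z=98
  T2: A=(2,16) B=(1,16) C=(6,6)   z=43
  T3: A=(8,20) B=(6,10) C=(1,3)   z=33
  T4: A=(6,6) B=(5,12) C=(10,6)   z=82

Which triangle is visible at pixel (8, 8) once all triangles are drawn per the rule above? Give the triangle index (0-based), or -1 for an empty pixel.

T0:
  2·area = 84  (B↔C swapped to make it positive)
  edge (6, 6)→(17, 15): d=(11,9) right/bottom  bias=-1
  edge (17, 15)→(4, 12): d=(-13,-3) top-left  bias=+0
  edge (4, 12)→(6, 6): d=(2,-6) top-left  bias=+0
    (3,1)@(7, 3): e=[-42,126,0] → ·  [on edge]
    (3,3)@(7, 7): e=[2,74,8] → █
    (4,3)@(9, 7): e=[-16,80,20] → ·
    (2,4)@(5, 9): e=[42,42,0] → █  [on edge]
    (4,4)@(9, 9): e=[6,54,24] → █
    (5,4)@(11, 9): e=[-12,60,36] → ·
    (2,5)@(5, 11): e=[64,16,4] → █
    (5,5)@(11, 11): e=[10,34,40] → █
    (6,5)@(13, 11): e=[-8,40,52] → ·
    (2,6)@(5, 13): e=[86,-10,8] → ·
    (3,6)@(7, 13): e=[68,-4,20] → ·
    (4,6)@(9, 13): e=[50,2,32] → █
    (1,7)@(3, 15): e=[126,-42,0] → ·  [on edge]
    (8,7)@(17, 15): e=[0,0,84] → ·  [on edge]
    (0,10)@(1, 21): e=[210,-126,0] → ·  [on edge]
  covered (11 px):
    · · · · · · · · ·
    · · · · · · · · ·
    · · · · · · · · ·
    · · · █ · · · · ·
    · · █ █ █ · · · ·
    · · █ █ █ █ · · ·
    · · · · █ █ █ · ·
    · · · · · · · · ·
    · · · · · · · · ·
    · · · · · · · · ·
    · · · · · · · · ·
T1:
  2·area = 18  (B↔C swapped to make it positive)
  edge (13, 22)→(10, 22): d=(-3,0) right/bottom  bias=-1
  edge (10, 22)→(18, 16): d=(8,-6) top-left  bias=+0
  edge (18, 16)→(13, 22): d=(-5,6) right/bottom  bias=-1
    (8,8)@(17, 17): e=[15,2,1] → █
    (7,9)@(15, 19): e=[9,6,3] → █
    (8,9)@(17, 19): e=[9,18,-9] → ·
    (6,10)@(13, 21): e=[3,10,5] → █
    (7,10)@(15, 21): e=[3,22,-7] → ·
  covered (3 px):
    · · · · · · · · ·
    · · · · · · · · ·
    · · · · · · · · ·
    · · · · · · · · ·
    · · · · · · · · ·
    · · · · · · · · ·
    · · · · · · · · ·
    · · · · · · · · ·
    · · · · · · · · █
    · · · · · · · █ ·
    · · · · · · █ · ·
T2:
  2·area = 10
  edge (2, 16)→(1, 16): d=(-1,0) right/bottom  bias=-1
  edge (1, 16)→(6, 6): d=(5,-10) top-left  bias=+0
  edge (6, 6)→(2, 16): d=(-4,10) right/bottom  bias=-1
    (1,6)@(3, 13): e=[3,5,2] → █
    (2,6)@(5, 13): e=[3,25,-18] → ·
    (1,7)@(3, 15): e=[1,15,-6] → ·
  covered (1 px):
    · · · · · · · · ·
    · · · · · · · · ·
    · · · · · · · · ·
    · · · · · · · · ·
    · · · · · · · · ·
    · · · · · · · · ·
    · █ · · · · · · ·
    · · · · · · · · ·
    · · · · · · · · ·
    · · · · · · · · ·
    · · · · · · · · ·
T3:
  2·area = 36  (B↔C swapped to make it positive)
  edge (8, 20)→(1, 3): d=(-7,-17) top-left  bias=+0
  edge (1, 3)→(6, 10): d=(5,7) right/bottom  bias=-1
  edge (6, 10)→(8, 20): d=(2,10) right/bottom  bias=-1
    (0,1)@(1, 3): e=[0,0,36] → ·  [on edge]
    (2,2)@(5, 5): e=[54,-18,0] → ·  [on edge]
    (1,3)@(3, 7): e=[6,6,24] → █
    (2,3)@(5, 7): e=[40,-8,4] → ·
    (1,4)@(3, 9): e=[-8,16,28] → ·
    (2,4)@(5, 9): e=[26,2,8] → █
    (3,4)@(7, 9): e=[60,-12,-12] → ·
    (2,5)@(5, 11): e=[12,12,12] → █
    (3,5)@(7, 11): e=[46,-2,-8] → ·
    (2,6)@(5, 13): e=[-2,22,16] → ·
    (3,7)@(7, 15): e=[18,18,0] → ·  [on edge]
    (3,8)@(7, 17): e=[4,28,4] → █
    (5,8)@(11, 17): e=[72,0,-36] → ·  [on edge]
  covered (4 px):
    · · · · · · · · ·
    · · · · · · · · ·
    · · · · · · · · ·
    · █ · · · · · · ·
    · · █ · · · · · ·
    · · █ · · · · · ·
    · · · · · · · · ·
    · · · · · · · · ·
    · · · █ · · · · ·
    · · · · · · · · ·
    · · · · · · · · ·
T4:
  2·area = 24  (B↔C swapped to make it positive)
  edge (6, 6)→(10, 6): d=(4,0) top-left  bias=+0
  edge (10, 6)→(5, 12): d=(-5,6) right/bottom  bias=-1
  edge (5, 12)→(6, 6): d=(1,-6) top-left  bias=+0
    (3,3)@(7, 7): e=[4,13,7] → █
    (4,3)@(9, 7): e=[4,1,19] → █
    (5,3)@(11, 7): e=[4,-11,31] → ·
    (3,4)@(7, 9): e=[12,3,9] → █
    (4,4)@(9, 9): e=[12,-9,21] → ·
    (3,5)@(7, 11): e=[20,-7,11] → ·
  covered (3 px):
    · · · · · · · · ·
    · · · · · · · · ·
    · · · · · · · · ·
    · · · █ █ · · · ·
    · · · █ · · · · ·
    · · · · · · · · ·
    · · · · · · · · ·
    · · · · · · · · ·
    · · · · · · · · ·
    · · · · · · · · ·
    · · · · · · · · ·

Z-buffer (winner per pixel, '.' = empty):
  . . . . . . . . .
  . . . . . . . . .
  . . . . . . . . .
  . 3 . 4 4 . . . .
  . . 3 4 0 . . . .
  . . 3 0 0 0 . . .
  . 2 . . 0 0 0 . .
  . . . . . . . . .
  . . . 3 . . . . 1
  . . . . . . . 1 .
  . . . . . . 1 . .

Result: 1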